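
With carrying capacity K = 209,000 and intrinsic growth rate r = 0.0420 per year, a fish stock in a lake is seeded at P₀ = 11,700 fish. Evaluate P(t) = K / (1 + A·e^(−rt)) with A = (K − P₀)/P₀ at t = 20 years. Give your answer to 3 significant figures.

A = (209000 − 11700)/11700 = 16.86325
P(20) = 209000 / (1 + 16.86325·e^(−0.042·20)) = 209000 / (1 + 16.86325·0.431711)
= 209000 / 8.28004 ≈ 25241.42

≈ 25,200 fish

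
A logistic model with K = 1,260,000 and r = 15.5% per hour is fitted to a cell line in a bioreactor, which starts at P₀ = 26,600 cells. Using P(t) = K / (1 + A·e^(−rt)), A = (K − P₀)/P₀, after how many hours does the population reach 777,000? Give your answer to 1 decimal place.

A = (1260000 − 26600)/26600 = 46.36842
777000 = 1260000/(1 + 46.36842·e^(−0.155t)) → 1 + 46.36842·e^(−0.155t) = 1.62162
e^(−0.155t) = 0.013406 → t = ln(74.59268)/0.155 = 4.31204/0.155

t ≈ 27.8 hours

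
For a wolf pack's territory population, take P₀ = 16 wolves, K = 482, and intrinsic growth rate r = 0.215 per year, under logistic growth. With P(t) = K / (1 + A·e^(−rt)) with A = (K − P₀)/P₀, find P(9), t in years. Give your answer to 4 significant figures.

A = (482 − 16)/16 = 29.125
P(9) = 482 / (1 + 29.125·e^(−0.215·9)) = 482 / (1 + 29.125·0.144424)
= 482 / 5.20636 ≈ 92.58

≈ 92.58 wolves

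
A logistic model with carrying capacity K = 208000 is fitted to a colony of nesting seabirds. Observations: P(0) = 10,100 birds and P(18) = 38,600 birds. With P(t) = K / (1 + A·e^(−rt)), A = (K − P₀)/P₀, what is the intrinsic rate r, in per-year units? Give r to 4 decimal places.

A = (208000 − 10100)/10100 = 19.59406
38600 = 208000/(1 + 19.59406·e^(−r·18)) → e^(−18r) = (5.3886 − 1)/19.59406 = 0.223976
r = −ln(0.223976)/18 = 1.49622/18

r ≈ 0.0831 per year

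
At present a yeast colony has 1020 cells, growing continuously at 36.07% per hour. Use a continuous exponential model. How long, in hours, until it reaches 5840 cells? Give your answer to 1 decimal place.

t ≈ 4.8 hours

5840 = 1020 · e^(0.3607·t)
t = ln(5840/1020) / 0.3607 = ln(5.72549) / 0.3607 = 1.74493 / 0.3607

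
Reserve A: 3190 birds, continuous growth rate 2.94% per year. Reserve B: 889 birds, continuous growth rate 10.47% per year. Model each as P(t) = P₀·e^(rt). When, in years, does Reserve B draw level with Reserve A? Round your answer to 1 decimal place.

3190·e^(0.0294t) = 889·e^(0.1047t)
3190/889 = e^((0.1047 − 0.0294)t) → ln(3.5883) = 0.0753·t
t = 1.27768 / 0.0753

t ≈ 17.0 years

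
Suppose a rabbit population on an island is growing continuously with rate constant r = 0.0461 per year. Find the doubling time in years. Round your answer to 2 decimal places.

doubling time = ln(2) / |r| = 0.69315 / 0.0461

doubling time ≈ 15.04 years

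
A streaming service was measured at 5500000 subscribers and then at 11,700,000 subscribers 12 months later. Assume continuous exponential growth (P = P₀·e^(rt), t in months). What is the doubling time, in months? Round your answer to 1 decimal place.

r = ln(11700000/5500000) / 12 = ln(2.12727) / 12 ≈ 0.062903 per month
doubling time = ln 2 / |r| = 0.69315 / 0.062903

doubling time ≈ 11.0 months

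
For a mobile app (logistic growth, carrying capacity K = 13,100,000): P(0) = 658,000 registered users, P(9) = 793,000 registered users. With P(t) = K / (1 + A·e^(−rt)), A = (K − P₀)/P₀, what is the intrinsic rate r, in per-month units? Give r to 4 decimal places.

r ≈ 0.0219 per month

A = (13100000 − 658000)/658000 = 18.90881
793000 = 13100000/(1 + 18.90881·e^(−r·9)) → e^(−9r) = (16.51955 − 1)/18.90881 = 0.820757
r = −ln(0.820757)/9 = 0.19753/9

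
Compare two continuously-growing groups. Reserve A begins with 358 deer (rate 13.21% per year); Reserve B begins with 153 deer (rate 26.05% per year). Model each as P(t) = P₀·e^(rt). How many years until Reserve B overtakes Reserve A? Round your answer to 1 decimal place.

t ≈ 6.6 years

358·e^(0.1321t) = 153·e^(0.2605t)
358/153 = e^((0.2605 − 0.1321)t) → ln(2.33987) = 0.1284·t
t = 0.8501 / 0.1284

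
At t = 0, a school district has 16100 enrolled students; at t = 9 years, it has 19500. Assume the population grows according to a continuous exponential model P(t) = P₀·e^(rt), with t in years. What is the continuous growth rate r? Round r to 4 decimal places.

r ≈ 0.0213 per year

19500 = 16100 · e^(r·9)
e^(9r) = 19500/16100 = 1.21118
r = ln(1.21118) / 9 = 0.1916 / 9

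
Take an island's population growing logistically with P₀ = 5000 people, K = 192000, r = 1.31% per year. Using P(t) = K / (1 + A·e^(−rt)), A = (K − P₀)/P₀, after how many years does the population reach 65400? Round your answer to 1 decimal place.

t ≈ 226.0 years

A = (192000 − 5000)/5000 = 37.4
65400 = 192000/(1 + 37.4·e^(−0.0131t)) → 1 + 37.4·e^(−0.0131t) = 2.93578
e^(−0.0131t) = 0.051759 → t = ln(19.32038)/0.0131 = 2.96116/0.0131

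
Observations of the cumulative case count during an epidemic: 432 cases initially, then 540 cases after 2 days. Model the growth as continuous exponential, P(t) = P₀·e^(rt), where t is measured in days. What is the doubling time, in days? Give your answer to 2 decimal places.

doubling time ≈ 6.21 days

r = ln(540/432) / 2 = ln(1.25) / 2 ≈ 0.111572 per day
doubling time = ln 2 / |r| = 0.69315 / 0.111572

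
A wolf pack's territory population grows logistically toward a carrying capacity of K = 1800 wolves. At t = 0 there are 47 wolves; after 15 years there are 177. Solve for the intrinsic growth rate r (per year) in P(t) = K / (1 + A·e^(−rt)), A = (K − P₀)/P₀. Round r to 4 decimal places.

r ≈ 0.0935 per year

A = (1800 − 47)/47 = 37.29787
177 = 1800/(1 + 37.29787·e^(−r·15)) → e^(−15r) = (10.16949 − 1)/37.29787 = 0.245845
r = −ln(0.245845)/15 = 1.40305/15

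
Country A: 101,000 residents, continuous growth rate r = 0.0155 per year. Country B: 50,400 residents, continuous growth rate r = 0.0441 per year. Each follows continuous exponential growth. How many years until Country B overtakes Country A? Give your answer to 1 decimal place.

101000·e^(0.0155t) = 50400·e^(0.0441t)
101000/50400 = e^((0.0441 − 0.0155)t) → ln(2.00397) = 0.0286·t
t = 0.69513 / 0.0286

t ≈ 24.3 years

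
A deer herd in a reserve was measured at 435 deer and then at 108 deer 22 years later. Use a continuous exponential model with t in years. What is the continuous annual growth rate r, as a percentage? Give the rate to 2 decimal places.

r ≈ -6.33% per year

108 = 435 · e^(r·22)
e^(22r) = 108/435 = 0.24828
r = ln(0.24828) / 22 = -1.39321 / 22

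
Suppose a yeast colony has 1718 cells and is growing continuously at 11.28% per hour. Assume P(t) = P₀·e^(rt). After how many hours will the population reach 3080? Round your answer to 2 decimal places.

3080 = 1718 · e^(0.1128·t)
t = ln(3080/1718) / 0.1128 = ln(1.79278) / 0.1128 = 0.58377 / 0.1128

t ≈ 5.18 hours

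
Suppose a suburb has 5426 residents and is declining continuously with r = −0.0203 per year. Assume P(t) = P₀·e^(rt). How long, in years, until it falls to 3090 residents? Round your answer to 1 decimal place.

t ≈ 27.7 years

3090 = 5426 · e^(-0.0203·t)
t = ln(3090/5426) / -0.0203 = ln(0.56948) / -0.0203 = -0.56303 / -0.0203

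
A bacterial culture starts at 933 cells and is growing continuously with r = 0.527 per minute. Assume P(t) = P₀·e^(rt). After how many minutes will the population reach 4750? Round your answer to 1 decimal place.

4750 = 933 · e^(0.527·t)
t = ln(4750/933) / 0.527 = ln(5.0911) / 0.527 = 1.62749 / 0.527

t ≈ 3.1 minutes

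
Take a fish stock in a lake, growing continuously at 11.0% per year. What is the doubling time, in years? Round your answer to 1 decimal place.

doubling time = ln(2) / |r| = 0.69315 / 0.11

doubling time ≈ 6.3 years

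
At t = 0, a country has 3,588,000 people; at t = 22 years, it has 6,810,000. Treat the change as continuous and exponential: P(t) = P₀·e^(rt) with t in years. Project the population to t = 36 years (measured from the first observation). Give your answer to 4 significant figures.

r = ln(6810000/3588000) / 22 ≈ 0.029127 per year
P(36) = 3588000 · e^(0.029127·36) = 3588000 · 2.85359 ≈ 10238674.23

≈ 10,240,000 people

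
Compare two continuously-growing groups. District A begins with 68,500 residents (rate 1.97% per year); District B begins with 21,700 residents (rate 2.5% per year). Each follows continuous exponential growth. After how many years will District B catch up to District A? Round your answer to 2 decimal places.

68500·e^(0.0197t) = 21700·e^(0.025t)
68500/21700 = e^((0.025 − 0.0197)t) → ln(3.15668) = 0.0053·t
t = 1.14952 / 0.0053

t ≈ 216.89 years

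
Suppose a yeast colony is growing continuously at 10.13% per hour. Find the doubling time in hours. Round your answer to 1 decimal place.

doubling time = ln(2) / |r| = 0.69315 / 0.1013

doubling time ≈ 6.8 hours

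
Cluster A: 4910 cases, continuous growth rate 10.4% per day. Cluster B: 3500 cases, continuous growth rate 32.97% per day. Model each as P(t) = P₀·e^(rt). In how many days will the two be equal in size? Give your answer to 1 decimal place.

t ≈ 1.5 days

4910·e^(0.104t) = 3500·e^(0.3297t)
4910/3500 = e^((0.3297 − 0.104)t) → ln(1.40286) = 0.2257·t
t = 0.33851 / 0.2257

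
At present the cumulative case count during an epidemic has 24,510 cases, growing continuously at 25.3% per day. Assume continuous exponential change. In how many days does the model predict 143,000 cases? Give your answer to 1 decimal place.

t ≈ 7.0 days

143000 = 24510 · e^(0.253·t)
t = ln(143000/24510) / 0.253 = ln(5.83435) / 0.253 = 1.76376 / 0.253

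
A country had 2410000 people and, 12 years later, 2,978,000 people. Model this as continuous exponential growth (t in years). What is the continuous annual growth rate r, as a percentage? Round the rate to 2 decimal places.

2978000 = 2410000 · e^(r·12)
e^(12r) = 2978000/2410000 = 1.23568
r = ln(1.23568) / 12 = 0.21163 / 12

r ≈ 1.76% per year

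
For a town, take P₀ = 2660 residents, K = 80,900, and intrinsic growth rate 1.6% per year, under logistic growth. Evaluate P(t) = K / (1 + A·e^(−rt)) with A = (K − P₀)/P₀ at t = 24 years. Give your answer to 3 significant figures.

≈ 3,850 residents

A = (80900 − 2660)/2660 = 29.41353
P(24) = 80900 / (1 + 29.41353·e^(−0.016·24)) = 80900 / (1 + 29.41353·0.681131)
= 80900 / 21.03448 ≈ 3846.07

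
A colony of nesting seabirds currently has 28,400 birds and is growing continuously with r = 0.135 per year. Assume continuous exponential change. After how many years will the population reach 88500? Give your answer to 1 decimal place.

88500 = 28400 · e^(0.135·t)
t = ln(88500/28400) / 0.135 = ln(3.1162) / 0.135 = 1.13661 / 0.135

t ≈ 8.4 years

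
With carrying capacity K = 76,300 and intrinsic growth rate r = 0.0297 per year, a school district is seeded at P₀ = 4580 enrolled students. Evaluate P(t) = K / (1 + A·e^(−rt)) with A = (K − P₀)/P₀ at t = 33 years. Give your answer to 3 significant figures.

≈ 11,100 enrolled students

A = (76300 − 4580)/4580 = 15.65939
P(33) = 76300 / (1 + 15.65939·e^(−0.0297·33)) = 76300 / (1 + 15.65939·0.375274)
= 76300 / 6.87655 ≈ 11095.67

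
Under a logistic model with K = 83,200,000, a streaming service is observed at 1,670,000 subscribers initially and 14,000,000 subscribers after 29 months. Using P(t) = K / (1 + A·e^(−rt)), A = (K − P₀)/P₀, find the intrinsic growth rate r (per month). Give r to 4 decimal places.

A = (83200000 − 1670000)/1670000 = 48.82036
14000000 = 83200000/(1 + 48.82036·e^(−r·29)) → e^(−29r) = (5.94286 − 1)/48.82036 = 0.101246
r = −ln(0.101246)/29 = 2.2902/29

r ≈ 0.0790 per month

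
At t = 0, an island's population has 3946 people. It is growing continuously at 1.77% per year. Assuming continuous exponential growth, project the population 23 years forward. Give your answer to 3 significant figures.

P(23) = 3946 · e^(0.0177·23) = 3946 · e^(0.4071)
= 3946 · 1.50245 ≈ 5928.68

≈ 5,930 people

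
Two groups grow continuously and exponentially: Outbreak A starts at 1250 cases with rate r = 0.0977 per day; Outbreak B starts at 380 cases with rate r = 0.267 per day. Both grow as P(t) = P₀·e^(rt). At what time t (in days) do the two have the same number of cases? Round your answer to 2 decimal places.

t ≈ 7.03 days

1250·e^(0.0977t) = 380·e^(0.267t)
1250/380 = e^((0.267 − 0.0977)t) → ln(3.28947) = 0.1693·t
t = 1.19073 / 0.1693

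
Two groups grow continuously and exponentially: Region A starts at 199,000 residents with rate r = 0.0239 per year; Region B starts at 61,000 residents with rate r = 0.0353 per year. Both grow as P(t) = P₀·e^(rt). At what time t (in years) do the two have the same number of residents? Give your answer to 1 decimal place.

t ≈ 103.7 years

199000·e^(0.0239t) = 61000·e^(0.0353t)
199000/61000 = e^((0.0353 − 0.0239)t) → ln(3.2623) = 0.0114·t
t = 1.18243 / 0.0114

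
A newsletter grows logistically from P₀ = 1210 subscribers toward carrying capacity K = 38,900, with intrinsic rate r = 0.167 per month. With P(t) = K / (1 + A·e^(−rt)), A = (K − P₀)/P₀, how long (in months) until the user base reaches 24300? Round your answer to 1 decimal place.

A = (38900 − 1210)/1210 = 31.14876
24300 = 38900/(1 + 31.14876·e^(−0.167t)) → 1 + 31.14876·e^(−0.167t) = 1.60082
e^(−0.167t) = 0.019289 → t = ln(51.84348)/0.167 = 3.94823/0.167

t ≈ 23.6 months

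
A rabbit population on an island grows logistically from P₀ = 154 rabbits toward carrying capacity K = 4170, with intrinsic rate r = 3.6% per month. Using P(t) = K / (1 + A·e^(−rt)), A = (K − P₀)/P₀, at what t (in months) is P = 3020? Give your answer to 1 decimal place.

t ≈ 117.4 months

A = (4170 − 154)/154 = 26.07792
3020 = 4170/(1 + 26.07792·e^(−0.036t)) → 1 + 26.07792·e^(−0.036t) = 1.38079
e^(−0.036t) = 0.014602 → t = ln(68.48289)/0.036 = 4.22658/0.036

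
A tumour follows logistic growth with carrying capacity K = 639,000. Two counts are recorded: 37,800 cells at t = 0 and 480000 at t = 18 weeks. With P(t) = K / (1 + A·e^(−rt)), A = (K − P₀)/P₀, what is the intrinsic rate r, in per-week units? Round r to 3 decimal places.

r ≈ 0.215 per week

A = (639000 − 37800)/37800 = 15.90476
480000 = 639000/(1 + 15.90476·e^(−r·18)) → e^(−18r) = (1.33125 − 1)/15.90476 = 0.020827
r = −ln(0.020827)/18 = 3.8715/18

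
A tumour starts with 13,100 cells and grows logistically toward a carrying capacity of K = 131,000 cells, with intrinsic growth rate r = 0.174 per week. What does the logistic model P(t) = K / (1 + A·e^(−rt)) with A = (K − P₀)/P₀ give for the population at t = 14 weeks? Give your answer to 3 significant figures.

≈ 73,300 cells

A = (131000 − 13100)/13100 = 9
P(14) = 131000 / (1 + 9·e^(−0.174·14)) = 131000 / (1 + 9·0.08751)
= 131000 / 1.78759 ≈ 73282.95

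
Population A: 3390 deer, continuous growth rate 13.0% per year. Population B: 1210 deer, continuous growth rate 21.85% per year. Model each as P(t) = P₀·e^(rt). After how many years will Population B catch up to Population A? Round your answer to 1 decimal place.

3390·e^(0.13t) = 1210·e^(0.2185t)
3390/1210 = e^((0.2185 − 0.13)t) → ln(2.80165) = 0.0885·t
t = 1.03021 / 0.0885

t ≈ 11.6 years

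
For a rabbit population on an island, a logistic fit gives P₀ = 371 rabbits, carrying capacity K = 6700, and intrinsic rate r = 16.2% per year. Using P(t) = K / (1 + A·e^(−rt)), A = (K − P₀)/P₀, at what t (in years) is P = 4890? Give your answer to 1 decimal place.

t ≈ 23.6 years

A = (6700 − 371)/371 = 17.0593
4890 = 6700/(1 + 17.0593·e^(−0.162t)) → 1 + 17.0593·e^(−0.162t) = 1.37014
e^(−0.162t) = 0.021697 → t = ln(46.08838)/0.162 = 3.83056/0.162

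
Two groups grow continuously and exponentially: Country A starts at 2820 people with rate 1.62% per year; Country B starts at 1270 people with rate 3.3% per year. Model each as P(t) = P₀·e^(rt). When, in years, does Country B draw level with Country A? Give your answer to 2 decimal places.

2820·e^(0.0162t) = 1270·e^(0.033t)
2820/1270 = e^((0.033 − 0.0162)t) → ln(2.22047) = 0.0168·t
t = 0.79772 / 0.0168

t ≈ 47.48 years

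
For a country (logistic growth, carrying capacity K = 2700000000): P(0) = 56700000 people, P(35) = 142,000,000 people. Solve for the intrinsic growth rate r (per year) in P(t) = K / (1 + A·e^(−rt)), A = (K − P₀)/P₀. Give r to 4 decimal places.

A = (2700000000 − 56700000)/56700000 = 46.61905
142000000 = 2700000000/(1 + 46.61905·e^(−r·35)) → e^(−35r) = (19.01408 − 1)/46.61905 = 0.38641
r = −ln(0.38641)/35 = 0.95086/35

r ≈ 0.0272 per year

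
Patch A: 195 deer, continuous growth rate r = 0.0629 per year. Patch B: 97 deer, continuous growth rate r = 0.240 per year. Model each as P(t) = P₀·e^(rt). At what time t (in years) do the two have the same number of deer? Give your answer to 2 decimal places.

t ≈ 3.94 years

195·e^(0.0629t) = 97·e^(0.24t)
195/97 = e^((0.24 − 0.0629)t) → ln(2.01031) = 0.1771·t
t = 0.69829 / 0.1771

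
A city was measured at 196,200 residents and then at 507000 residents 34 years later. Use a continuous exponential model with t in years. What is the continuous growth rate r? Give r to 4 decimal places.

507000 = 196200 · e^(r·34)
e^(34r) = 507000/196200 = 2.5841
r = ln(2.5841) / 34 = 0.94938 / 34

r ≈ 0.0279 per year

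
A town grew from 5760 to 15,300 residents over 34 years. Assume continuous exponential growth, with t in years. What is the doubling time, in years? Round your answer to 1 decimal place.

r = ln(15300/5760) / 34 = ln(2.65625) / 34 ≈ 0.028733 per year
doubling time = ln 2 / |r| = 0.69315 / 0.028733

doubling time ≈ 24.1 years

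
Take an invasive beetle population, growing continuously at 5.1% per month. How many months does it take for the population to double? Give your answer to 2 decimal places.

doubling time = ln(2) / |r| = 0.69315 / 0.051

doubling time ≈ 13.59 months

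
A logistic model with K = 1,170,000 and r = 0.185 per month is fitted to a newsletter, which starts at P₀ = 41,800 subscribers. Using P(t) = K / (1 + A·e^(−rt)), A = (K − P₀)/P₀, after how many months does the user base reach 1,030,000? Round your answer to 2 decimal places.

t ≈ 28.60 months

A = (1170000 − 41800)/41800 = 26.99043
1030000 = 1170000/(1 + 26.99043·e^(−0.185t)) → 1 + 26.99043·e^(−0.185t) = 1.13592
e^(−0.185t) = 0.005036 → t = ln(198.57245)/0.185 = 5.29115/0.185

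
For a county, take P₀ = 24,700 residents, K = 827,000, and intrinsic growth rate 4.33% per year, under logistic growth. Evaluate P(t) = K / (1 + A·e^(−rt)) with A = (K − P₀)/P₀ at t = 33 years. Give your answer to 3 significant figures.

≈ 94,200 residents

A = (827000 − 24700)/24700 = 32.48178
P(33) = 827000 / (1 + 32.48178·e^(−0.0433·33)) = 827000 / (1 + 32.48178·0.239572)
= 827000 / 8.78174 ≈ 94172.73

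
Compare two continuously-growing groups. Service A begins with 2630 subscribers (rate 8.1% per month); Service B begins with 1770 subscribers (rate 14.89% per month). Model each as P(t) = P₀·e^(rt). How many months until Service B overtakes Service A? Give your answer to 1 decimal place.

t ≈ 5.8 months

2630·e^(0.081t) = 1770·e^(0.1489t)
2630/1770 = e^((0.1489 − 0.081)t) → ln(1.48588) = 0.0679·t
t = 0.396 / 0.0679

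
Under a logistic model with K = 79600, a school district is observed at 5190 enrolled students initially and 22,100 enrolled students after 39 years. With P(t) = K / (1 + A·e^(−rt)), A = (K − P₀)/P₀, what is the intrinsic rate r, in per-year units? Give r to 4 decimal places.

r ≈ 0.0438 per year

A = (79600 − 5190)/5190 = 14.33719
22100 = 79600/(1 + 14.33719·e^(−r·39)) → e^(−39r) = (3.60181 − 1)/14.33719 = 0.181473
r = −ln(0.181473)/39 = 1.70665/39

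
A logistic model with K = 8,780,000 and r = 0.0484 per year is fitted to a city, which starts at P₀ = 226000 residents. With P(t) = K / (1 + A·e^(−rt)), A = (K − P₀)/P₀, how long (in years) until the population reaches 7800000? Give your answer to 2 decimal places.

t ≈ 117.93 years

A = (8780000 − 226000)/226000 = 37.84956
7800000 = 8780000/(1 + 37.84956·e^(−0.0484t)) → 1 + 37.84956·e^(−0.0484t) = 1.12564
e^(−0.0484t) = 0.003319 → t = ln(301.25158)/0.0484 = 5.70795/0.0484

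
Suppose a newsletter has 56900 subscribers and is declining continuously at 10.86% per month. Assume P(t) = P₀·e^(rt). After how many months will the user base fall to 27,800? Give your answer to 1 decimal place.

t ≈ 6.6 months

27800 = 56900 · e^(-0.1086·t)
t = ln(27800/56900) / -0.1086 = ln(0.48858) / -0.1086 = -0.71626 / -0.1086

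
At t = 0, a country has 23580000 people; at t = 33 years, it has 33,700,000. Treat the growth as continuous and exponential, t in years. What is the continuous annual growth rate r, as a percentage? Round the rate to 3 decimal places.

33700000 = 23580000 · e^(r·33)
e^(33r) = 33700000/23580000 = 1.42918
r = ln(1.42918) / 33 = 0.3571 / 33

r ≈ 1.082% per year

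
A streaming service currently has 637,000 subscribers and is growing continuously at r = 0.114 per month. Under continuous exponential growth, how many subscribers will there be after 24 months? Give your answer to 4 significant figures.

P(24) = 637000 · e^(0.114·24) = 637000 · e^(2.736)
= 637000 · 15.42516 ≈ 9825827.48

≈ 9,826,000 subscribers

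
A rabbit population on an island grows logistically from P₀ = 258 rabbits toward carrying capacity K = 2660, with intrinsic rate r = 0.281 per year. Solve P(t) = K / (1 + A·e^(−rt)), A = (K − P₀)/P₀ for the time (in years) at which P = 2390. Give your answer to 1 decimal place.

A = (2660 − 258)/258 = 9.31008
2390 = 2660/(1 + 9.31008·e^(−0.281t)) → 1 + 9.31008·e^(−0.281t) = 1.11297
e^(−0.281t) = 0.012134 → t = ln(82.41143)/0.281 = 4.41172/0.281

t ≈ 15.7 years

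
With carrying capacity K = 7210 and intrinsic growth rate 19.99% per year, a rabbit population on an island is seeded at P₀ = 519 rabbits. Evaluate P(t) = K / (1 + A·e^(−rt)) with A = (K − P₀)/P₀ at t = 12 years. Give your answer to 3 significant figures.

A = (7210 − 519)/519 = 12.8921
P(12) = 7210 / (1 + 12.8921·e^(−0.1999·12)) = 7210 / (1 + 12.8921·0.090827)
= 7210 / 2.17095 ≈ 3321.13

≈ 3,320 rabbits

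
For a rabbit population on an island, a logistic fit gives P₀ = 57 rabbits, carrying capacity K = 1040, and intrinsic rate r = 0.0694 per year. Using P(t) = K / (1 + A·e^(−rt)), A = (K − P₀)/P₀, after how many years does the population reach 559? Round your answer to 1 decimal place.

t ≈ 43.2 years

A = (1040 − 57)/57 = 17.24561
559 = 1040/(1 + 17.24561·e^(−0.0694t)) → 1 + 17.24561·e^(−0.0694t) = 1.86047
e^(−0.0694t) = 0.049895 → t = ln(20.0422)/0.0694 = 2.99784/0.0694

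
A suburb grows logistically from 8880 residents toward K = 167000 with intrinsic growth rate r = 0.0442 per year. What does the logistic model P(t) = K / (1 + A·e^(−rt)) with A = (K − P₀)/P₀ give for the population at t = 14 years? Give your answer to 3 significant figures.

A = (167000 − 8880)/8880 = 17.80631
P(14) = 167000 / (1 + 17.80631·e^(−0.0442·14)) = 167000 / (1 + 17.80631·0.53859)
= 167000 / 10.5903 ≈ 15769.14

≈ 15,800 residents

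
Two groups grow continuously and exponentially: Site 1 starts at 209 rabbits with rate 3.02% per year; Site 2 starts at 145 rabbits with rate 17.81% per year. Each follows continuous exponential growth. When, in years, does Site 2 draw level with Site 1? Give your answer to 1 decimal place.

209·e^(0.0302t) = 145·e^(0.1781t)
209/145 = e^((0.1781 − 0.0302)t) → ln(1.44138) = 0.1479·t
t = 0.3656 / 0.1479

t ≈ 2.5 years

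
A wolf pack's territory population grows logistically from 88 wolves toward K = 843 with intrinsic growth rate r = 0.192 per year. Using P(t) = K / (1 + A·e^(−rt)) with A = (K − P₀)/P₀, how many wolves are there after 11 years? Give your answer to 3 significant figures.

≈ 414 wolves

A = (843 − 88)/88 = 8.57955
P(11) = 843 / (1 + 8.57955·e^(−0.192·11)) = 843 / (1 + 8.57955·0.120996)
= 843 / 2.03809 ≈ 413.62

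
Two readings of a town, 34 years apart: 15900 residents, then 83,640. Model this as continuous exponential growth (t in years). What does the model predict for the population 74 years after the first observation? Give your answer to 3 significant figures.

≈ 590,000 residents

r = ln(83640/15900) / 34 ≈ 0.048829 per year
P(74) = 15900 · e^(0.048829·74) = 15900 · 37.0913 ≈ 589751.7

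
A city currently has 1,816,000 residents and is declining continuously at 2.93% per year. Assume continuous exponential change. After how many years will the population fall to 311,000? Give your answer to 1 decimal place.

311000 = 1816000 · e^(-0.0293·t)
t = ln(311000/1816000) / -0.0293 = ln(0.17126) / -0.0293 = -1.7646 / -0.0293

t ≈ 60.2 years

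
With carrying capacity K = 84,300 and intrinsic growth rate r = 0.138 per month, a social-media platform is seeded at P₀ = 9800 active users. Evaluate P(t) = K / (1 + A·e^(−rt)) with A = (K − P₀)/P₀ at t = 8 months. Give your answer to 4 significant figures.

≈ 23,950 active users

A = (84300 − 9800)/9800 = 7.60204
P(8) = 84300 / (1 + 7.60204·e^(−0.138·8)) = 84300 / (1 + 7.60204·0.331542)
= 84300 / 3.5204 ≈ 23946.16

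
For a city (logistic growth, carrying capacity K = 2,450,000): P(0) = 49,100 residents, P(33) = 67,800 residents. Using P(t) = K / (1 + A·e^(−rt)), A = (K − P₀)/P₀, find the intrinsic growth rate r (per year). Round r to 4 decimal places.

r ≈ 0.0100 per year

A = (2450000 − 49100)/49100 = 48.89817
67800 = 2450000/(1 + 48.89817·e^(−r·33)) → e^(−33r) = (36.13569 − 1)/48.89817 = 0.718548
r = −ln(0.718548)/33 = 0.33052/33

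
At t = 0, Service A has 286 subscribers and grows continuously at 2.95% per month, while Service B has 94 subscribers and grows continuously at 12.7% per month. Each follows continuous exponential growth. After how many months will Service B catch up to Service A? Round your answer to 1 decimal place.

t ≈ 11.4 months

286·e^(0.0295t) = 94·e^(0.127t)
286/94 = e^((0.127 − 0.0295)t) → ln(3.04255) = 0.0975·t
t = 1.1127 / 0.0975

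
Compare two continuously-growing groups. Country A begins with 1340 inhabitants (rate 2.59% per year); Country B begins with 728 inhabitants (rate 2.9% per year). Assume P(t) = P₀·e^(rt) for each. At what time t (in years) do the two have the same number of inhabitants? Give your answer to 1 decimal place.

t ≈ 196.8 years

1340·e^(0.0259t) = 728·e^(0.029t)
1340/728 = e^((0.029 − 0.0259)t) → ln(1.84066) = 0.0031·t
t = 0.61012 / 0.0031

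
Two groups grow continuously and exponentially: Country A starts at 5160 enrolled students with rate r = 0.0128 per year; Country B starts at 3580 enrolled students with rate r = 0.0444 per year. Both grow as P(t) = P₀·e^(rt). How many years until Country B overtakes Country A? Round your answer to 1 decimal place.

5160·e^(0.0128t) = 3580·e^(0.0444t)
5160/3580 = e^((0.0444 − 0.0128)t) → ln(1.44134) = 0.0316·t
t = 0.36557 / 0.0316

t ≈ 11.6 years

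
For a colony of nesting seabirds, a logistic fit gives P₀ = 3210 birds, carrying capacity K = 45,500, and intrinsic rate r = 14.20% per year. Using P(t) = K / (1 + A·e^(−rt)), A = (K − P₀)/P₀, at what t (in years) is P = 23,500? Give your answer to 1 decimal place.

t ≈ 18.6 years

A = (45500 − 3210)/3210 = 13.17445
23500 = 45500/(1 + 13.17445·e^(−0.142t)) → 1 + 13.17445·e^(−0.142t) = 1.93617
e^(−0.142t) = 0.07106 → t = ln(14.07271)/0.142 = 2.64424/0.142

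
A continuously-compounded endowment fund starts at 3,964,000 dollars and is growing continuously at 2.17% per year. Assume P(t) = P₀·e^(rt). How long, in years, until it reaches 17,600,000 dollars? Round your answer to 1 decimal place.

t ≈ 68.7 years

17600000 = 3964000 · e^(0.0217·t)
t = ln(17600000/3964000) / 0.0217 = ln(4.43996) / 0.0217 = 1.49065 / 0.0217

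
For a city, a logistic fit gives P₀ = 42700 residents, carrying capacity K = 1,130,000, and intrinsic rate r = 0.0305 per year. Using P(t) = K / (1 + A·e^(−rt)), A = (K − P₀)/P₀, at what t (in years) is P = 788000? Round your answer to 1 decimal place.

t ≈ 133.5 years

A = (1130000 − 42700)/42700 = 25.4637
788000 = 1130000/(1 + 25.4637·e^(−0.0305t)) → 1 + 25.4637·e^(−0.0305t) = 1.43401
e^(−0.0305t) = 0.017044 → t = ln(58.67075)/0.0305 = 4.07194/0.0305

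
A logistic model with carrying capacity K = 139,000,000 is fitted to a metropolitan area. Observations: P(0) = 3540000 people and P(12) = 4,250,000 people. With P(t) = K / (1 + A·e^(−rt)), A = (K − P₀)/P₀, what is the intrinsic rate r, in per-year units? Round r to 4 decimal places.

A = (139000000 − 3540000)/3540000 = 38.26554
4250000 = 139000000/(1 + 38.26554·e^(−r·12)) → e^(−12r) = (32.70588 − 1)/38.26554 = 0.828575
r = −ln(0.828575)/12 = 0.18805/12

r ≈ 0.0157 per year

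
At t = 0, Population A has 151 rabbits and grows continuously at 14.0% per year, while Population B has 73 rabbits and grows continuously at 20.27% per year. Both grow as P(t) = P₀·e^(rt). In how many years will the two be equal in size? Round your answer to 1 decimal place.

151·e^(0.14t) = 73·e^(0.2027t)
151/73 = e^((0.2027 − 0.14)t) → ln(2.06849) = 0.0627·t
t = 0.72682 / 0.0627

t ≈ 11.6 years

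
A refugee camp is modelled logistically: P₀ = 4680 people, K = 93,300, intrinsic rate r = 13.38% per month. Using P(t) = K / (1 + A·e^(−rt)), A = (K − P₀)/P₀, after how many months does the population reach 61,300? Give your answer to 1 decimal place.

t ≈ 26.8 months

A = (93300 − 4680)/4680 = 18.9359
61300 = 93300/(1 + 18.9359·e^(−0.1338t)) → 1 + 18.9359·e^(−0.1338t) = 1.52202
e^(−0.1338t) = 0.027568 → t = ln(36.27408)/0.1338 = 3.5911/0.1338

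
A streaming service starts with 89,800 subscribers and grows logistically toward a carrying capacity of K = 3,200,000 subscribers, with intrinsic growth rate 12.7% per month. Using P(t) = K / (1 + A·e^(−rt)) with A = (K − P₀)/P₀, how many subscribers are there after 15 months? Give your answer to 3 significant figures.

A = (3200000 − 89800)/89800 = 34.63474
P(15) = 3200000 / (1 + 34.63474·e^(−0.127·15)) = 3200000 / (1 + 34.63474·0.148823)
= 3200000 / 6.15443 ≈ 519950.32

≈ 520,000 subscribers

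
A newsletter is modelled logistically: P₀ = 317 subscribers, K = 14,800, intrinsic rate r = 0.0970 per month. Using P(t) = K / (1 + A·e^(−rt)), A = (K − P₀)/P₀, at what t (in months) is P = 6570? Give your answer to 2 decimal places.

t ≈ 37.08 months

A = (14800 − 317)/317 = 45.6877
6570 = 14800/(1 + 45.6877·e^(−0.097t)) → 1 + 45.6877·e^(−0.097t) = 2.25266
e^(−0.097t) = 0.027418 → t = ln(36.47244)/0.097 = 3.59656/0.097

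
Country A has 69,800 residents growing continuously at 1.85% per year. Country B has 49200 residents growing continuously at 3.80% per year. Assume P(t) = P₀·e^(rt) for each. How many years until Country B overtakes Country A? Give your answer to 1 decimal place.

t ≈ 17.9 years

69800·e^(0.0185t) = 49200·e^(0.038t)
69800/49200 = e^((0.038 − 0.0185)t) → ln(1.4187) = 0.0195·t
t = 0.34974 / 0.0195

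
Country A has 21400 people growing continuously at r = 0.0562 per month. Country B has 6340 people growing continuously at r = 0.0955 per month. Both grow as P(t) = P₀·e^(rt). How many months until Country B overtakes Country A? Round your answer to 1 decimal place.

21400·e^(0.0562t) = 6340·e^(0.0955t)
21400/6340 = e^((0.0955 − 0.0562)t) → ln(3.37539) = 0.0393·t
t = 1.21651 / 0.0393

t ≈ 31.0 months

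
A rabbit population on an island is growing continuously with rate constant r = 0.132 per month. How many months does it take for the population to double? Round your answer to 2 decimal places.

doubling time ≈ 5.25 months

doubling time = ln(2) / |r| = 0.69315 / 0.132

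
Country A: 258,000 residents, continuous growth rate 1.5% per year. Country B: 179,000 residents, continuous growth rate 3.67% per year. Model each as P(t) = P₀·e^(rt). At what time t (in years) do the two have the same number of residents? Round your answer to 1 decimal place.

t ≈ 16.8 years

258000·e^(0.015t) = 179000·e^(0.0367t)
258000/179000 = e^((0.0367 − 0.015)t) → ln(1.44134) = 0.0217·t
t = 0.36557 / 0.0217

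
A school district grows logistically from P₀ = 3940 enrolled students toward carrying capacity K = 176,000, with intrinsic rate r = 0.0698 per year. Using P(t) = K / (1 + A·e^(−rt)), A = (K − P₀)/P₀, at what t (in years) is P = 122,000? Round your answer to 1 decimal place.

A = (176000 − 3940)/3940 = 43.67005
122000 = 176000/(1 + 43.67005·e^(−0.0698t)) → 1 + 43.67005·e^(−0.0698t) = 1.44262
e^(−0.0698t) = 0.010136 → t = ln(98.66197)/0.0698 = 4.5917/0.0698

t ≈ 65.8 years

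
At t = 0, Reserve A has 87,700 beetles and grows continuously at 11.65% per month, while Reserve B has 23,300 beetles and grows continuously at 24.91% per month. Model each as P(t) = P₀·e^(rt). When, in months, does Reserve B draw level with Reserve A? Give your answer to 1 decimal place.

t ≈ 10.0 months

87700·e^(0.1165t) = 23300·e^(0.2491t)
87700/23300 = e^((0.2491 − 0.1165)t) → ln(3.76395) = 0.1326·t
t = 1.32547 / 0.1326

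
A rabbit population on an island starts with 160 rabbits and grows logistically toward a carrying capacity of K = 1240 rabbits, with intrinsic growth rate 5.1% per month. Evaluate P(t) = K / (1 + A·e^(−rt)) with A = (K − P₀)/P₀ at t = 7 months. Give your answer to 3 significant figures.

≈ 217 rabbits

A = (1240 − 160)/160 = 6.75
P(7) = 1240 / (1 + 6.75·e^(−0.051·7)) = 1240 / (1 + 6.75·0.699772)
= 1240 / 5.72346 ≈ 216.65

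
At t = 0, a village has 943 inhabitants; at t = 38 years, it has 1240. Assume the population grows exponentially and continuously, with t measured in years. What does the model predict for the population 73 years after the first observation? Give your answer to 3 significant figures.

≈ 1,600 inhabitants

r = ln(1240/943) / 38 ≈ 0.007205 per year
P(73) = 943 · e^(0.007205·73) = 943 · 1.69212 ≈ 1595.67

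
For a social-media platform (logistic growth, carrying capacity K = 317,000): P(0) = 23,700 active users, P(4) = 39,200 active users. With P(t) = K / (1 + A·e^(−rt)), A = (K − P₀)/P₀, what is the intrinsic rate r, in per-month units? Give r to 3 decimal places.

A = (317000 − 23700)/23700 = 12.37553
39200 = 317000/(1 + 12.37553·e^(−r·4)) → e^(−4r) = (8.08673 − 1)/12.37553 = 0.572641
r = −ln(0.572641)/4 = 0.5575/4

r ≈ 0.139 per month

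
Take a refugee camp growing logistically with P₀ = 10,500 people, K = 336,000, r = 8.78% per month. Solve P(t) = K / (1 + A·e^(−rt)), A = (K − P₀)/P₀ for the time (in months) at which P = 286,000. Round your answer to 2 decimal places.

A = (336000 − 10500)/10500 = 31
286000 = 336000/(1 + 31·e^(−0.0878t)) → 1 + 31·e^(−0.0878t) = 1.17483
e^(−0.0878t) = 0.00564 → t = ln(177.32)/0.0878 = 5.17796/0.0878

t ≈ 58.97 months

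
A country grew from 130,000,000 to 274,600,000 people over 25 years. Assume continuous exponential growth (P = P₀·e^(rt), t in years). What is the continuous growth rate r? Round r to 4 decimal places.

274600000 = 130000000 · e^(r·25)
e^(25r) = 274600000/130000000 = 2.11231
r = ln(2.11231) / 25 = 0.74778 / 25

r ≈ 0.0299 per year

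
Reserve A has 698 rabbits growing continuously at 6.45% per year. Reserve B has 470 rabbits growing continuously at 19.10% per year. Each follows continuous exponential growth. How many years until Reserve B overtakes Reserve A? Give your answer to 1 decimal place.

698·e^(0.0645t) = 470·e^(0.191t)
698/470 = e^((0.191 − 0.0645)t) → ln(1.48511) = 0.1265·t
t = 0.39549 / 0.1265

t ≈ 3.1 years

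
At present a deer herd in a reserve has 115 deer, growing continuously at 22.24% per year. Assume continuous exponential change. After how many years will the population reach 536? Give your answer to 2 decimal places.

t ≈ 6.92 years

536 = 115 · e^(0.2224·t)
t = ln(536/115) / 0.2224 = ln(4.66087) / 0.2224 = 1.5392 / 0.2224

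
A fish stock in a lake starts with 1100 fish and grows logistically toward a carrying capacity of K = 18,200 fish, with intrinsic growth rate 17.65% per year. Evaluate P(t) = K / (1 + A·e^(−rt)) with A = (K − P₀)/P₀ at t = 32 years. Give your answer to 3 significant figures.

A = (18200 − 1100)/1100 = 15.54545
P(32) = 18200 / (1 + 15.54545·e^(−0.1765·32)) = 18200 / (1 + 15.54545·0.003525)
= 18200 / 1.05479 ≈ 17254.61

≈ 17,300 fish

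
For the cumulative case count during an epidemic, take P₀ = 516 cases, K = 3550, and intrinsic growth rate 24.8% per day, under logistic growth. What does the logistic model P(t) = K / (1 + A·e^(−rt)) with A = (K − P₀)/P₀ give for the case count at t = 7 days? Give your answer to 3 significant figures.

≈ 1,740 cases

A = (3550 − 516)/516 = 5.87984
P(7) = 3550 / (1 + 5.87984·e^(−0.248·7)) = 3550 / (1 + 5.87984·0.176224)
= 3550 / 2.03617 ≈ 1743.47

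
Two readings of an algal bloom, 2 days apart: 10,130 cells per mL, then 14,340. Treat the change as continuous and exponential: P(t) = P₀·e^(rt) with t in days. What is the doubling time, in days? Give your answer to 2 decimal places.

r = ln(14340/10130) / 2 = ln(1.4156) / 2 ≈ 0.173776 per day
doubling time = ln 2 / |r| = 0.69315 / 0.173776

doubling time ≈ 3.99 days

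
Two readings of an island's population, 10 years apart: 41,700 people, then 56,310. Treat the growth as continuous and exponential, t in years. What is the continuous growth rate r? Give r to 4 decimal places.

56310 = 41700 · e^(r·10)
e^(10r) = 56310/41700 = 1.35036
r = ln(1.35036) / 10 = 0.30037 / 10

r ≈ 0.0300 per year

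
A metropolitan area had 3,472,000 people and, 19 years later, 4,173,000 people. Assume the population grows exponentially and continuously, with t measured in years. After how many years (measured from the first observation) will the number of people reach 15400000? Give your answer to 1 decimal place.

r = ln(4173000/3472000) / 19 ≈ 0.009679 per year
t = ln(15400000/3472000) / r = 1.48964 / 0.009679 ≈ 153.901

t ≈ 153.9 years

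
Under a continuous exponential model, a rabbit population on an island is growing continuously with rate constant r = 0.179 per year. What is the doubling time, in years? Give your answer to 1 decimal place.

doubling time = ln(2) / |r| = 0.69315 / 0.179

doubling time ≈ 3.9 years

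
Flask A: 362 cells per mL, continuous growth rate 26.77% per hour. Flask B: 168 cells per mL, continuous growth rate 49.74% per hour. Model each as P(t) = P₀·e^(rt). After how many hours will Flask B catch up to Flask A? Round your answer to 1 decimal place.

362·e^(0.2677t) = 168·e^(0.4974t)
362/168 = e^((0.4974 − 0.2677)t) → ln(2.15476) = 0.2297·t
t = 0.76768 / 0.2297

t ≈ 3.3 hours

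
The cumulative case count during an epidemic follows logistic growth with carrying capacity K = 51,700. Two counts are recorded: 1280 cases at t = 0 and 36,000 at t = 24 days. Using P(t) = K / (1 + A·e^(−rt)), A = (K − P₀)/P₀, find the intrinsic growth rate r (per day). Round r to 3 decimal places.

A = (51700 − 1280)/1280 = 39.39062
36000 = 51700/(1 + 39.39062·e^(−r·24)) → e^(−24r) = (1.43611 − 1)/39.39062 = 0.011071
r = −ln(0.011071)/24 = 4.50339/24

r ≈ 0.188 per day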